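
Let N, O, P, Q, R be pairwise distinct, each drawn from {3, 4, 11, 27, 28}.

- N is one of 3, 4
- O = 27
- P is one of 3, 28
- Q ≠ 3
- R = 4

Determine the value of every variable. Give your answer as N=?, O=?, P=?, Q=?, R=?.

O's domain is down to {27}, so O = 27. Eliminate 27 elsewhere: Q.
R has just one choice, so R = 4. Remove 4 from N, Q.
N's domain is down to {3}, so N = 3. So P can't be 3.
P's domain is down to {28}, so P = 28. Eliminate 28 elsewhere: Q.
Q must be 11 (only option left).

N=3, O=27, P=28, Q=11, R=4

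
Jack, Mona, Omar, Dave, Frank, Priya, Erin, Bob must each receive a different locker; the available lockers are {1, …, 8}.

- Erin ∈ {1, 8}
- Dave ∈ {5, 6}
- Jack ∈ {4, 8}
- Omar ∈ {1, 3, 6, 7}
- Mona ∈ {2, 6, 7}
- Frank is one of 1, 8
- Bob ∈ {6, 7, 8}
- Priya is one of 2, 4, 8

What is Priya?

2

The 8 variables together cover exactly {1, 2, 3, 4, 5, 6, 7, 8} — 8 values for 8 variables — and 3 appears only in Omar's list, so Omar = 3.
The 7 still-open variables draw from only 7 values {1, 2, 4, 5, 6, 7, 8}, so each is used; only Dave can be 5, hence Dave = 5.
Frank and Erin share exactly the 2 values {1, 8}; by pigeonhole those values go to them, so strike 1, 8 from Jack, Priya, Bob.
That leaves Jack = 4. So Priya can't be 4.
So Priya = 2.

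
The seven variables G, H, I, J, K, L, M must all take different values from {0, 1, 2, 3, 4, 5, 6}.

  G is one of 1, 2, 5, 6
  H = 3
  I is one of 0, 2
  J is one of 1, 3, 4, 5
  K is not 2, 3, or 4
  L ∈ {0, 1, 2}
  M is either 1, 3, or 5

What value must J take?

H's domain is down to {3}, so H = 3. So J, M can't be 3.
The 6 still-open variables together cover exactly {0, 1, 2, 4, 5, 6} — 6 values for 6 variables — and 4 appears only in J's list, so J = 4.

4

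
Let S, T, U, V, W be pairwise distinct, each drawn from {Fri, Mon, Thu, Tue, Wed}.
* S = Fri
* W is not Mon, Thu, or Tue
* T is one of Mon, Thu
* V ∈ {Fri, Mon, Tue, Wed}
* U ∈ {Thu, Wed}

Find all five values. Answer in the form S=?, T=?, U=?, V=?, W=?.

S=Fri, T=Mon, U=Thu, V=Tue, W=Wed

S has just one choice, so S = Fri. Remove Fri from V, W.
W's domain is down to {Wed}, so W = Wed. Remove Wed from U, V.
U's domain is down to {Thu}, so U = Thu. Eliminate Thu elsewhere: T.
T has just one choice, so T = Mon. So V can't be Mon.
V has just one choice, so V = Tue.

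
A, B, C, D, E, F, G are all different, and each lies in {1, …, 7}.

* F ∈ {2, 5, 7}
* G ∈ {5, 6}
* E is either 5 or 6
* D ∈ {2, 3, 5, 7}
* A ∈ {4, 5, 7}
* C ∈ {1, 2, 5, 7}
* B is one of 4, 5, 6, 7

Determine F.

Among the 7 variables, 1 fits only C (and all 7 values in {1, 2, 3, 4, 5, 6, 7} must be used), so C = 1.
Among the 6 still-open variables, 3 fits only D (and all 6 values in {2, 3, 4, 5, 6, 7} must be used), so D = 3.
The 5 still-open variables together cover exactly {2, 4, 5, 6, 7} — 5 values for 5 variables — and 2 appears only in F's list, so F = 2.

2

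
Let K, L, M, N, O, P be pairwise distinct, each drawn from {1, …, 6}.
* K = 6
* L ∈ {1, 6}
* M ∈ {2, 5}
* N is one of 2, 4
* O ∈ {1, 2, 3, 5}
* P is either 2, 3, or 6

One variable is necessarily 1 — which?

L

K has just one choice, so K = 6. Eliminate 6 elsewhere: L, P.
So 1 goes to L.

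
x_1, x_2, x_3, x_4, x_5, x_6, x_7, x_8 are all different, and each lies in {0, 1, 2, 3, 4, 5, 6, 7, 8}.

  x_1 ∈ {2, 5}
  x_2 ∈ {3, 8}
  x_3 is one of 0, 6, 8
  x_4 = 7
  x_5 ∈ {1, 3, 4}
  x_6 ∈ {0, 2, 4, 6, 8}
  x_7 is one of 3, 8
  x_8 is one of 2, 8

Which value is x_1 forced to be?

5

x_4 must be 7 (only option left).
x_2 and x_7 between them cover only {3, 8} — a naked pair. Remove those values from x_3, x_5, x_6, x_8.
x_8 must be 2 (only option left). Remove 2 from x_1, x_6.
So x_1 = 5.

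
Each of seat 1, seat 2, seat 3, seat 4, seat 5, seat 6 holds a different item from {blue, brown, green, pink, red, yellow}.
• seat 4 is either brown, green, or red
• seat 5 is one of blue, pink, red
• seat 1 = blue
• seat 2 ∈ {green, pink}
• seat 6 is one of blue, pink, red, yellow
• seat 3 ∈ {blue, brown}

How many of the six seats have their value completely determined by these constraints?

3

seat 1 has just one choice, so seat 1 = blue. Eliminate blue elsewhere: seat 3, seat 5, seat 6.
seat 3 must be brown (only option left). Eliminate brown elsewhere: seat 4.
The 4 still-open variables draw from only 4 values {green, pink, red, yellow}, so each is used; only seat 6 can be yellow, hence seat 6 = yellow.
Determined: seat 1=blue, seat 3=brown, seat 6=yellow. The other seats each still have more than one consistent value. That makes 3.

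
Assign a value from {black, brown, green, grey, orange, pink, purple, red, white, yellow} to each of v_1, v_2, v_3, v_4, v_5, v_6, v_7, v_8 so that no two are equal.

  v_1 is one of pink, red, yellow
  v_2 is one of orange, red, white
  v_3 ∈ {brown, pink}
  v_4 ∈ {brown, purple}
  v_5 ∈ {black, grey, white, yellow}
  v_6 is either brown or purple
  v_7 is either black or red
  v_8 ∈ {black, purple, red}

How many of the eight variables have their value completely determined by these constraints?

The 2 variables v_4 and v_6 are confined to {brown, purple}, which locks those values in; drop them from v_3, v_8.
v_3 has just one choice, so v_3 = pink. Strike pink from v_1.
The 2 variables v_7 and v_8 are confined to {black, red}, which locks those values in; drop them from v_1, v_2, v_5.
That leaves v_1 = yellow. Strike yellow from v_5.
Determined: v_1=yellow, v_3=pink. The other variables each still have more than one consistent value. That makes 2.

2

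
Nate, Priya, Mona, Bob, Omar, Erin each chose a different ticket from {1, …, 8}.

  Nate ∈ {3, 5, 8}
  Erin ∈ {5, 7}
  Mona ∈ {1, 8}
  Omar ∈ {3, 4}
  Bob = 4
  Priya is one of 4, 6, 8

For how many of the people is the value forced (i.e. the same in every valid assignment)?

2

Bob's domain is down to {4}, so Bob = 4. So Priya, Omar can't be 4.
Omar must be 3 (only option left). Strike 3 from Nate.
Determined: Bob=4, Omar=3. The other people each still have more than one consistent value. That makes 2.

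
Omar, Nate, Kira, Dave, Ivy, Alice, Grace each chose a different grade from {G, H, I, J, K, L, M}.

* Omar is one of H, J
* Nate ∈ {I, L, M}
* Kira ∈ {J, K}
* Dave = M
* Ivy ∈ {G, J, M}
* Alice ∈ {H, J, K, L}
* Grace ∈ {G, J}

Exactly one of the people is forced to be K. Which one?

Dave's domain is down to {M}, so Dave = M. Remove M from Nate, Ivy.
The 6 still-open variables together cover exactly {G, H, I, J, K, L} — 6 values for 6 variables — and I appears only in Nate's list, so Nate = I.
Among the 5 still-open variables, L fits only Alice (and all 5 values in {G, H, J, K, L} must be used), so Alice = L.
The 4 still-open variables together cover exactly {G, H, J, K} — 4 values for 4 variables — and H appears only in Omar's list, so Omar = H.
The 3 still-open variables draw from only 3 values {G, J, K}, so each is used; only Kira can be K, hence Kira = K.

Kira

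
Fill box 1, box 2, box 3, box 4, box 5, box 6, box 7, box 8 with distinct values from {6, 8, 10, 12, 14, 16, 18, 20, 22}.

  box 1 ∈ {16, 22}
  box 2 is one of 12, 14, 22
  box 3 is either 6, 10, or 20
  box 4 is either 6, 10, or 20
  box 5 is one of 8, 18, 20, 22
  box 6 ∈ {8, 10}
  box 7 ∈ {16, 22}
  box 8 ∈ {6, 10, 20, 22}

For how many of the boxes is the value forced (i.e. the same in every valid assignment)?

The 2 variables box 1 and box 7 are confined to {16, 22}, which locks those values in; drop them from box 2, box 5, box 8.
The 3 variables box 3, box 4, box 8 are confined to {6, 10, 20}, which locks those values in; drop them from box 5, box 6.
box 6's domain is down to {8}, so box 6 = 8. Remove 8 from box 5.
box 5's domain is down to {18}, so box 5 = 18.
Determined: box 5=18, box 6=8. The other boxes each still have more than one consistent value. That makes 2.

2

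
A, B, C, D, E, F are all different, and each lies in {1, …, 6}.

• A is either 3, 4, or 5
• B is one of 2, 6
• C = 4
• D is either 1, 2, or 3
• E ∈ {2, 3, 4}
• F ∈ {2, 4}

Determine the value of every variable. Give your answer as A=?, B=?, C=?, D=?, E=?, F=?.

C must be 4 (only option left). Strike 4 from A, E, F.
F has just one choice, so F = 2. Strike 2 from B, D, E.
B has just one choice, so B = 6.
E has just one choice, so E = 3. Remove 3 from A, D.
A must be 5 (only option left).
D's domain is down to {1}, so D = 1.

A=5, B=6, C=4, D=1, E=3, F=2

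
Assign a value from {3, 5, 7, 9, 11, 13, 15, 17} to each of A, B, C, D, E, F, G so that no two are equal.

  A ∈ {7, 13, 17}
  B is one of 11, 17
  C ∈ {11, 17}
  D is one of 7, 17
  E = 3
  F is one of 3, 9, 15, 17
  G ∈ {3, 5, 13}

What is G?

5

E's domain is down to {3}, so E = 3. Strike 3 from F, G.
B and C between them cover only {11, 17} — a naked pair. Remove those values from A, D, F.
D's domain is down to {7}, so D = 7. Remove 7 from A.
A's domain is down to {13}, so A = 13. Strike 13 from G.
So G = 5.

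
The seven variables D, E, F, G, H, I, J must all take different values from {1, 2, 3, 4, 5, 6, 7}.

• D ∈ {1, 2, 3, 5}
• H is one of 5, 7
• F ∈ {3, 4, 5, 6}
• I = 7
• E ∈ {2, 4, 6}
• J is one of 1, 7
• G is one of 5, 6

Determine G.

I must be 7 (only option left). Remove 7 from H, J.
J must be 1 (only option left). Remove 1 from D.
H has just one choice, so H = 5. So D, F, G can't be 5.
So G = 6.

6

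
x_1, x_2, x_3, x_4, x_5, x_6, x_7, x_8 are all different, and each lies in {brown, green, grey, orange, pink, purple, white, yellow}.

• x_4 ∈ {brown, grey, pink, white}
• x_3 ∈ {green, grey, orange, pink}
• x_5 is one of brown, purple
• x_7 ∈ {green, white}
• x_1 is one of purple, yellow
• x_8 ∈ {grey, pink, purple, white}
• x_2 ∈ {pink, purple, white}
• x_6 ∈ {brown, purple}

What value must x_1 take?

yellow

Among the 8 variables, orange fits only x_3 (and all 8 values in {brown, green, grey, orange, pink, purple, white, yellow} must be used), so x_3 = orange.
The 7 still-open variables draw from only 7 values {brown, green, grey, pink, purple, white, yellow}, so each is used; only x_7 can be green, hence x_7 = green.
The 6 still-open variables draw from only 6 values {brown, grey, pink, purple, white, yellow}, so each is used; only x_1 can be yellow, hence x_1 = yellow.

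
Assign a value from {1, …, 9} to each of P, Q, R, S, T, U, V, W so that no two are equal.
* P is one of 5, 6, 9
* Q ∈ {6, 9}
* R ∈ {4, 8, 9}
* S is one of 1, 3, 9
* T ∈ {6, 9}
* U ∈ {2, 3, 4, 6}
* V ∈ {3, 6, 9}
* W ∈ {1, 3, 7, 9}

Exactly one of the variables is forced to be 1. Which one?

Q and T between them cover only {6, 9} — a naked pair. Remove those values from P, R, S, U, V, W.
P's domain is down to {5}, so P = 5.
That leaves V = 3. So S, U, W can't be 3.
So 1 goes to S.

S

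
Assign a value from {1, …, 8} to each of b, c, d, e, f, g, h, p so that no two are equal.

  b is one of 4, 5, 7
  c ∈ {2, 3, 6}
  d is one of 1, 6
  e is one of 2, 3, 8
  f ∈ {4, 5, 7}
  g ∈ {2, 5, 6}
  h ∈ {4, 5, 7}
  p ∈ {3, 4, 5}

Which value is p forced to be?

3

The 8 variables together cover exactly {1, 2, 3, 4, 5, 6, 7, 8} — 8 values for 8 variables — and 1 appears only in d's list, so d = 1.
Among the 7 still-open variables, 8 fits only e (and all 7 values in {2, 3, 4, 5, 6, 7, 8} must be used), so e = 8.
The 3 variables b, f, h are confined to {4, 5, 7}, which locks those values in; drop them from g, p.
So p = 3.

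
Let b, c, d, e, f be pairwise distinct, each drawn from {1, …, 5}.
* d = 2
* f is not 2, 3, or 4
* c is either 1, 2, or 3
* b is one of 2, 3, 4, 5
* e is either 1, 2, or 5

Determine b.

d's domain is down to {2}, so d = 2. Strike 2 from b, c, e.
The 4 still-open variables draw from only 4 values {1, 3, 4, 5}, so each is used; only b can be 4, hence b = 4.

4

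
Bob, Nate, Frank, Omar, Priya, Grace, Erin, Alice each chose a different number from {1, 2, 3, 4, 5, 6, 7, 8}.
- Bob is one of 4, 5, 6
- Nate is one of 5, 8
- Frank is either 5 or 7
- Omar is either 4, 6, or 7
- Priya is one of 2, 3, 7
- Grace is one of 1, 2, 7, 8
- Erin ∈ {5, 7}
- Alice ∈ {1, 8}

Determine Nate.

The 8 variables together cover exactly {1, 2, 3, 4, 5, 6, 7, 8} — 8 values for 8 variables — and 3 appears only in Priya's list, so Priya = 3.
The 7 still-open variables together cover exactly {1, 2, 4, 5, 6, 7, 8} — 7 values for 7 variables — and 2 appears only in Grace's list, so Grace = 2.
The 6 still-open variables draw from only 6 values {1, 4, 5, 6, 7, 8}, so each is used; only Alice can be 1, hence Alice = 1.
The 5 still-open variables draw from only 5 values {4, 5, 6, 7, 8}, so each is used; only Nate can be 8, hence Nate = 8.

8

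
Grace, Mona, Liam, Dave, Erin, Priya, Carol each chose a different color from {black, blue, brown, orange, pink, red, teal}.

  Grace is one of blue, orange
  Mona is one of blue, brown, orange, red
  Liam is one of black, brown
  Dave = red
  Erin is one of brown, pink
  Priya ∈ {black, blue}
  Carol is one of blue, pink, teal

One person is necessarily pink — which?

Dave has just one choice, so Dave = red. Remove red from Mona.
Among the 6 still-open variables, teal fits only Carol (and all 6 values in {black, blue, brown, orange, pink, teal} must be used), so Carol = teal.
The 5 still-open variables together cover exactly {black, blue, brown, orange, pink} — 5 values for 5 variables — and pink appears only in Erin's list, so Erin = pink.

Erin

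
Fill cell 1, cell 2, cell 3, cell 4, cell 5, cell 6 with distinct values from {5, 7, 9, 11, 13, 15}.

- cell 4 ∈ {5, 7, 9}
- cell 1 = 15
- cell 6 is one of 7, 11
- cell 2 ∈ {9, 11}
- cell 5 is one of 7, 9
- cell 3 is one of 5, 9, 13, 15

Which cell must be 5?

cell 1's domain is down to {15}, so cell 1 = 15. Eliminate 15 elsewhere: cell 3.
The 5 still-open variables draw from only 5 values {5, 7, 9, 11, 13}, so each is used; only cell 3 can be 13, hence cell 3 = 13.
The 4 still-open variables together cover exactly {5, 7, 9, 11} — 4 values for 4 variables — and 5 appears only in cell 4's list, so cell 4 = 5.

cell 4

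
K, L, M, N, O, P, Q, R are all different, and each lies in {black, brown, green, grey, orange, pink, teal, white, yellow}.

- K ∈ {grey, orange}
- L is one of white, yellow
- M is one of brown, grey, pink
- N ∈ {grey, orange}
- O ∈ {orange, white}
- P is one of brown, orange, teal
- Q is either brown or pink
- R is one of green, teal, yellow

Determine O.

Among the 8 variables, green fits only R (and all 8 values in {brown, green, grey, orange, pink, teal, white, yellow} must be used), so R = green.
The 7 still-open variables draw from only 7 values {brown, grey, orange, pink, teal, white, yellow}, so each is used; only P can be teal, hence P = teal.
The 6 still-open variables together cover exactly {brown, grey, orange, pink, white, yellow} — 6 values for 6 variables — and yellow appears only in L's list, so L = yellow.
Among the 5 still-open variables, white fits only O (and all 5 values in {brown, grey, orange, pink, white} must be used), so O = white.

white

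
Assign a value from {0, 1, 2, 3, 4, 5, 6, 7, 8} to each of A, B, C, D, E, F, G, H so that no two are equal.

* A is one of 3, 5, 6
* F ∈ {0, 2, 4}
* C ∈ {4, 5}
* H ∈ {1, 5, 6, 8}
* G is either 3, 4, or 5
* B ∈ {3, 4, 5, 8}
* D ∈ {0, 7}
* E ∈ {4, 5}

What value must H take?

C and E share exactly the 2 values {4, 5}; by pigeonhole those values go to them, so strike 4, 5 from A, B, F, G, H.
G's domain is down to {3}, so G = 3. Eliminate 3 elsewhere: A, B.
A's domain is down to {6}, so A = 6. Eliminate 6 elsewhere: H.
B's domain is down to {8}, so B = 8. Eliminate 8 elsewhere: H.
So H = 1.

1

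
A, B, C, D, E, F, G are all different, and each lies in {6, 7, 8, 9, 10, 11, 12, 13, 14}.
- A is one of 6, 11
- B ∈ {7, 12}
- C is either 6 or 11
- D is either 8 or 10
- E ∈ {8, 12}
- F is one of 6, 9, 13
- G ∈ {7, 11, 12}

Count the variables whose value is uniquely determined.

2

A and C share exactly the 2 values {6, 11}; by pigeonhole those values go to them, so strike 6, 11 from F, G.
B and G share exactly the 2 values {7, 12}; by pigeonhole those values go to them, so strike 7, 12 from E.
E has just one choice, so E = 8. Strike 8 from D.
D has just one choice, so D = 10.
Determined: D=10, E=8. The other variables each still have more than one consistent value. That makes 2.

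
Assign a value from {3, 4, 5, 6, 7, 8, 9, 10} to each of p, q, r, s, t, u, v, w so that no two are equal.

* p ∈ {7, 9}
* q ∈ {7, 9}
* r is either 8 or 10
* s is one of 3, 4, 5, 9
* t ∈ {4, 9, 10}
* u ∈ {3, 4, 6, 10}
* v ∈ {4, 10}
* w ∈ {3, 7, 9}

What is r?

The 8 variables draw from only 8 values {3, 4, 5, 6, 7, 8, 9, 10}, so each is used; only s can be 5, hence s = 5.
The 7 still-open variables draw from only 7 values {3, 4, 6, 7, 8, 9, 10}, so each is used; only u can be 6, hence u = 6.
The 6 still-open variables together cover exactly {3, 4, 7, 8, 9, 10} — 6 values for 6 variables — and 3 appears only in w's list, so w = 3.
The 5 still-open variables draw from only 5 values {4, 7, 8, 9, 10}, so each is used; only r can be 8, hence r = 8.

8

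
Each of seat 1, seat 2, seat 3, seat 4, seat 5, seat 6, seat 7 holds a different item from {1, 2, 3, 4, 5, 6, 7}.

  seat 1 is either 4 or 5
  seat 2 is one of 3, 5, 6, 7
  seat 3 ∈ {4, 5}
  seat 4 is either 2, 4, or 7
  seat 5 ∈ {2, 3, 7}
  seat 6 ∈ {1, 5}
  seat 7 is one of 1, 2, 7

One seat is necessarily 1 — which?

seat 6

Among the 7 variables, 6 fits only seat 2 (and all 7 values in {1, 2, 3, 4, 5, 6, 7} must be used), so seat 2 = 6.
The 6 still-open variables draw from only 6 values {1, 2, 3, 4, 5, 7}, so each is used; only seat 5 can be 3, hence seat 5 = 3.
seat 1 and seat 3 share exactly the 2 values {4, 5}; by pigeonhole those values go to them, so strike 4, 5 from seat 4, seat 6.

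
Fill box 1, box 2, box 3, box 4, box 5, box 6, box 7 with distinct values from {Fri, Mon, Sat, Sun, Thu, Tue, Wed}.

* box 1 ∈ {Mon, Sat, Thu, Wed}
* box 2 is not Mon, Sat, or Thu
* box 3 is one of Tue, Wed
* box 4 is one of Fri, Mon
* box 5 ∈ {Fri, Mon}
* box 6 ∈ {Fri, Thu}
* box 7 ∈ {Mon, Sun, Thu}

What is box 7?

Sun

The 7 variables draw from only 7 values {Fri, Mon, Sat, Sun, Thu, Tue, Wed}, so each is used; only box 1 can be Sat, hence box 1 = Sat.
The 2 variables box 4 and box 5 are confined to {Fri, Mon}, which locks those values in; drop them from box 2, box 6, box 7.
box 6 has just one choice, so box 6 = Thu. Strike Thu from box 7.
So box 7 = Sun.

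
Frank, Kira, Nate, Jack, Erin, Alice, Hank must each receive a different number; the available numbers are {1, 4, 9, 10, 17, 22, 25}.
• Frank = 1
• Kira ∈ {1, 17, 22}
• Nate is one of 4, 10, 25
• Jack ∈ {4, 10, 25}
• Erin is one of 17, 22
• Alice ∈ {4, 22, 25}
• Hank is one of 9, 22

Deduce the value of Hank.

9

Frank's domain is down to {1}, so Frank = 1. Eliminate 1 elsewhere: Kira.
The 6 still-open variables draw from only 6 values {4, 9, 10, 17, 22, 25}, so each is used; only Hank can be 9, hence Hank = 9.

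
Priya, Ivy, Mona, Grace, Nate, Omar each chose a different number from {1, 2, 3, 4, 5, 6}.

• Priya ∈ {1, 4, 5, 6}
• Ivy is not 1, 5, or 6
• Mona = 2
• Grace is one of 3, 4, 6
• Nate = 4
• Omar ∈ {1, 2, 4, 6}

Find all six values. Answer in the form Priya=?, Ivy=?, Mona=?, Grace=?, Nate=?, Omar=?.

Mona's domain is down to {2}, so Mona = 2. Remove 2 from Ivy, Omar.
That leaves Nate = 4. Eliminate 4 elsewhere: Priya, Ivy, Grace, Omar.
Ivy must be 3 (only option left). Eliminate 3 elsewhere: Grace.
Grace has just one choice, so Grace = 6. Remove 6 from Priya, Omar.
That leaves Omar = 1. Strike 1 from Priya.
Priya must be 5 (only option left).

Priya=5, Ivy=3, Mona=2, Grace=6, Nate=4, Omar=1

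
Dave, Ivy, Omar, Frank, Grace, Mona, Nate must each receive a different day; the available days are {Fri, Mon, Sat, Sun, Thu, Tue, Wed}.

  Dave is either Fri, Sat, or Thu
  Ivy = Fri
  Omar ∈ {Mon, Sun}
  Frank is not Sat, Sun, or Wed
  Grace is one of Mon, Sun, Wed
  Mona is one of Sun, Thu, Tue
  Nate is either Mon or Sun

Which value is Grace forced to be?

Wed

Ivy must be Fri (only option left). Strike Fri from Dave, Frank.
The 6 still-open variables draw from only 6 values {Mon, Sat, Sun, Thu, Tue, Wed}, so each is used; only Dave can be Sat, hence Dave = Sat.
Among the 5 still-open variables, Wed fits only Grace (and all 5 values in {Mon, Sun, Thu, Tue, Wed} must be used), so Grace = Wed.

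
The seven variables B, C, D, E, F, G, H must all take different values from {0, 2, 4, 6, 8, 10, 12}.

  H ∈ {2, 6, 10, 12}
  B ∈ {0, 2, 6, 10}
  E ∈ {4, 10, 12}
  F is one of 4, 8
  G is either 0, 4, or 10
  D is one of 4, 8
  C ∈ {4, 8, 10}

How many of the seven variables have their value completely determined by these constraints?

3

The 2 variables D and F are confined to {4, 8}, which locks those values in; drop them from C, E, G.
That leaves C = 10. Strike 10 from B, E, G, H.
That leaves E = 12. Eliminate 12 elsewhere: H.
G has just one choice, so G = 0. Strike 0 from B.
Determined: C=10, E=12, G=0. The other variables each still have more than one consistent value. That makes 3.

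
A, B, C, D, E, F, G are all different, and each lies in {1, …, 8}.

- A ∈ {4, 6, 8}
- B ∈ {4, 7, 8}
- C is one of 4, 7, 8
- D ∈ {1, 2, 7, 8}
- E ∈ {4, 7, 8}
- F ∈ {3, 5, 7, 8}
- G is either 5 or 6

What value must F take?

3

B, C, E between them cover only {4, 7, 8} — a naked triple. Remove those values from A, D, F.
A's domain is down to {6}, so A = 6. Remove 6 from G.
That leaves G = 5. Strike 5 from F.
So F = 3.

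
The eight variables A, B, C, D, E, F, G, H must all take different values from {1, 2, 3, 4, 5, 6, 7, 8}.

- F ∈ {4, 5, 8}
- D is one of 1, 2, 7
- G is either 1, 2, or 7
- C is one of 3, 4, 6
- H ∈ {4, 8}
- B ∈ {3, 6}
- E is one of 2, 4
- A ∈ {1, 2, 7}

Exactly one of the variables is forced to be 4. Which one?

The 8 variables draw from only 8 values {1, 2, 3, 4, 5, 6, 7, 8}, so each is used; only F can be 5, hence F = 5.
The 7 still-open variables together cover exactly {1, 2, 3, 4, 6, 7, 8} — 7 values for 7 variables — and 8 appears only in H's list, so H = 8.
A, D, G share exactly the 3 values {1, 2, 7}; by pigeonhole those values go to them, so strike 1, 2, 7 from E.
So 4 goes to E.

E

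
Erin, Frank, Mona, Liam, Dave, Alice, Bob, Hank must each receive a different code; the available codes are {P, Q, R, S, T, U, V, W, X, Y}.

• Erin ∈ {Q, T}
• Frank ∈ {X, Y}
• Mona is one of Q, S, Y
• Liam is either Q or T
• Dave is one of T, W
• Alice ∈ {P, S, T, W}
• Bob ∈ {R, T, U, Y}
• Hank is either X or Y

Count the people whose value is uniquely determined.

3

Erin and Liam share exactly the 2 values {Q, T}; by pigeonhole those values go to them, so strike Q, T from Mona, Dave, Alice, Bob.
Dave's domain is down to {W}, so Dave = W. Remove W from Alice.
The 2 variables Frank and Hank are confined to {X, Y}, which locks those values in; drop them from Mona, Bob.
That leaves Mona = S. Remove S from Alice.
Alice must be P (only option left).
Determined: Mona=S, Dave=W, Alice=P. The other people each still have more than one consistent value. That makes 3.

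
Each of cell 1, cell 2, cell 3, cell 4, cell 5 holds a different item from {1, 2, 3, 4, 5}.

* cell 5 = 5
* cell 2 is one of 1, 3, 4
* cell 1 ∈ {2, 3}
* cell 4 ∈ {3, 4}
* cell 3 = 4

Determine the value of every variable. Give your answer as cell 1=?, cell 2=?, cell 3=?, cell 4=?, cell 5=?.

cell 3 has just one choice, so cell 3 = 4. So cell 2, cell 4 can't be 4.
cell 4 must be 3 (only option left). Strike 3 from cell 1, cell 2.
cell 5 must be 5 (only option left).
That leaves cell 1 = 2.
cell 2 must be 1 (only option left).

cell 1=2, cell 2=1, cell 3=4, cell 4=3, cell 5=5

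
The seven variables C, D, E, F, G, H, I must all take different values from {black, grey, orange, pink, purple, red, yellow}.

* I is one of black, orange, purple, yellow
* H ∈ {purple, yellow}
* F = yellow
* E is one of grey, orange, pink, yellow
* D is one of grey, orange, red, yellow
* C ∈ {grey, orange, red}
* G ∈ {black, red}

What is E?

F must be yellow (only option left). So D, E, H, I can't be yellow.
H has just one choice, so H = purple. Strike purple from I.
The 5 still-open variables draw from only 5 values {black, grey, orange, pink, red}, so each is used; only E can be pink, hence E = pink.

pink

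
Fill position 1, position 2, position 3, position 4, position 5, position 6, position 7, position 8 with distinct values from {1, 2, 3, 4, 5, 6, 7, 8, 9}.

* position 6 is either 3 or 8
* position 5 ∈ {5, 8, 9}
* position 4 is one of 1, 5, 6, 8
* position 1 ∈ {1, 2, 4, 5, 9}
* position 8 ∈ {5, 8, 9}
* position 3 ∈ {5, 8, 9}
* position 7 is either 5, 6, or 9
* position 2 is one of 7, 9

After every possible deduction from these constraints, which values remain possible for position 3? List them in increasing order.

5, 8, 9

The 3 variables position 3, position 5, position 8 are confined to {5, 8, 9}, which locks those values in; drop them from position 1, position 2, position 4, position 6, position 7.
position 2 has just one choice, so position 2 = 7.
position 6 must be 3 (only option left).
That leaves position 7 = 6. Strike 6 from position 4.
position 4's domain is down to {1}, so position 4 = 1. So position 1 can't be 1.
No further eliminations apply; position 3 can still be any of 5, 8, 9.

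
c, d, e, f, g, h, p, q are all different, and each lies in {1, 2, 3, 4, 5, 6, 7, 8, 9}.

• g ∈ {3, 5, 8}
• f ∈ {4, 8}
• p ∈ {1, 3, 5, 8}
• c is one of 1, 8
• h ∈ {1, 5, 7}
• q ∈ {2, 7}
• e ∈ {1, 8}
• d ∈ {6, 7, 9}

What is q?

c and e share exactly the 2 values {1, 8}; by pigeonhole those values go to them, so strike 1, 8 from f, g, h, p.
f must be 4 (only option left).
The 2 variables g and p are confined to {3, 5}, which locks those values in; drop them from h.
h must be 7 (only option left). Strike 7 from d, q.
So q = 2.

2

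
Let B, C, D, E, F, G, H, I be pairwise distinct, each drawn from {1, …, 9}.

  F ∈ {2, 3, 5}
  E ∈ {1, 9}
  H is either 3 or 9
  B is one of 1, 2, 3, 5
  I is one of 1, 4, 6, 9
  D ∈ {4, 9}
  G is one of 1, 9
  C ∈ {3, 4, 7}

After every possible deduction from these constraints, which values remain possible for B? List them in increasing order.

Among the 8 variables, 6 fits only I (and all 8 values in {1, 2, 3, 4, 5, 6, 7, 9} must be used), so I = 6.
The 7 still-open variables together cover exactly {1, 2, 3, 4, 5, 7, 9} — 7 values for 7 variables — and 7 appears only in C's list, so C = 7.
The 6 still-open variables draw from only 6 values {1, 2, 3, 4, 5, 9}, so each is used; only D can be 4, hence D = 4.
The 2 variables E and G are confined to {1, 9}, which locks those values in; drop them from B, H.
That leaves H = 3. Remove 3 from B, F.
No further eliminations apply; B can still be any of 2, 5.

2, 5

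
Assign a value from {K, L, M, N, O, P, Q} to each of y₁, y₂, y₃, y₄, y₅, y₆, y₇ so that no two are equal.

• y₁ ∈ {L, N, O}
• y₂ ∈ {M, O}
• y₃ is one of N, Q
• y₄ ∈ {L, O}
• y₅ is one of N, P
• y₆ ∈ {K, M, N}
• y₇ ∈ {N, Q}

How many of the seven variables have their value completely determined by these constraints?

3

The 7 variables together cover exactly {K, L, M, N, O, P, Q} — 7 values for 7 variables — and K appears only in y₆'s list, so y₆ = K.
The 6 still-open variables draw from only 6 values {L, M, N, O, P, Q}, so each is used; only y₂ can be M, hence y₂ = M.
Among the 5 still-open variables, P fits only y₅ (and all 5 values in {L, N, O, P, Q} must be used), so y₅ = P.
y₃ and y₇ between them cover only {N, Q} — a naked pair. Remove those values from y₁.
Determined: y₂=M, y₅=P, y₆=K. The other variables each still have more than one consistent value. That makes 3.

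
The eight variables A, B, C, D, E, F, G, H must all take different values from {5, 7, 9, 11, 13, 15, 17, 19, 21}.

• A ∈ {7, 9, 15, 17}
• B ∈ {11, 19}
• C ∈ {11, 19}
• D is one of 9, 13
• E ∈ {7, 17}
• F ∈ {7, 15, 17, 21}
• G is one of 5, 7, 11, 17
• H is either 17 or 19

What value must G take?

5

B and C between them cover only {11, 19} — a naked pair. Remove those values from G, H.
H has just one choice, so H = 17. So A, E, F, G can't be 17.
E has just one choice, so E = 7. So A, F, G can't be 7.
So G = 5.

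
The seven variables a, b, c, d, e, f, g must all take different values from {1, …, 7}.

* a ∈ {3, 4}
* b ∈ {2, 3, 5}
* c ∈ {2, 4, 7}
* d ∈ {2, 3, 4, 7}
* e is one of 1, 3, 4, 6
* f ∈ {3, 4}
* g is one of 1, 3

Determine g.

The 7 variables together cover exactly {1, 2, 3, 4, 5, 6, 7} — 7 values for 7 variables — and 5 appears only in b's list, so b = 5.
Among the 6 still-open variables, 6 fits only e (and all 6 values in {1, 2, 3, 4, 6, 7} must be used), so e = 6.
The 5 still-open variables together cover exactly {1, 2, 3, 4, 7} — 5 values for 5 variables — and 1 appears only in g's list, so g = 1.

1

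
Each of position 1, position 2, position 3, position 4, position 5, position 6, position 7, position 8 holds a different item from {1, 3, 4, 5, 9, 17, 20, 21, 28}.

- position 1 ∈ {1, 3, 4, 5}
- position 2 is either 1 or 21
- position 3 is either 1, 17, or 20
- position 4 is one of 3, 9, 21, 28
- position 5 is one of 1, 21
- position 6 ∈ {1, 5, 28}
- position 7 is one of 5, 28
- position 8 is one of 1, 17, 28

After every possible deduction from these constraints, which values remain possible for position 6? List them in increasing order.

5, 28

position 2 and position 5 between them cover only {1, 21} — a naked pair. Remove those values from position 1, position 3, position 4, position 6, position 8.
The 2 variables position 6 and position 7 are confined to {5, 28}, which locks those values in; drop them from position 1, position 4, position 8.
position 8 must be 17 (only option left). Eliminate 17 elsewhere: position 3.
position 3's domain is down to {20}, so position 3 = 20.
No further eliminations apply; position 6 can still be any of 5, 28.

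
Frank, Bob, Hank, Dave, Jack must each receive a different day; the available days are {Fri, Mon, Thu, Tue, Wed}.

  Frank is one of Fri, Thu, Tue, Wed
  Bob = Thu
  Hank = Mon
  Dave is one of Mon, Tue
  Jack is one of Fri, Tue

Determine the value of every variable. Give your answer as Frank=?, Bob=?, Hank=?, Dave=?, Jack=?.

Frank=Wed, Bob=Thu, Hank=Mon, Dave=Tue, Jack=Fri

Bob has just one choice, so Bob = Thu. So Frank can't be Thu.
Hank must be Mon (only option left). Eliminate Mon elsewhere: Dave.
That leaves Dave = Tue. Remove Tue from Frank, Jack.
Jack has just one choice, so Jack = Fri. Eliminate Fri elsewhere: Frank.
That leaves Frank = Wed.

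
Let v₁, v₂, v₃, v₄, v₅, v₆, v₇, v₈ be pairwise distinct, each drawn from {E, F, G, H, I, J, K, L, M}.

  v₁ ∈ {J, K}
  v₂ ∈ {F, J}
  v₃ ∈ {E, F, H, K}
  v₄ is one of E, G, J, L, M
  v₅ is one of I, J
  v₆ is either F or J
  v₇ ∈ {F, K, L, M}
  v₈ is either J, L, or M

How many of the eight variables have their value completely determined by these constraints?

The 2 variables v₂ and v₆ are confined to {F, J}, which locks those values in; drop them from v₁, v₃, v₄, v₅, v₇, v₈.
v₁'s domain is down to {K}, so v₁ = K. Eliminate K elsewhere: v₃, v₇.
v₅'s domain is down to {I}, so v₅ = I.
v₇ and v₈ between them cover only {L, M} — a naked pair. Remove those values from v₄.
Determined: v₁=K, v₅=I. The other variables each still have more than one consistent value. That makes 2.

2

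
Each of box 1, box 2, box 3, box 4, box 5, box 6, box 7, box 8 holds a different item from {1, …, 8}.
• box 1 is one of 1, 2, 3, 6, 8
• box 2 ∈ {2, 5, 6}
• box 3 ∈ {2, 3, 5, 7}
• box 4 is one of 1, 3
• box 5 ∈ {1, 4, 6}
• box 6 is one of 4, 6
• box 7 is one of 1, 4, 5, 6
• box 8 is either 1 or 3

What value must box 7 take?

5

The 8 variables draw from only 8 values {1, 2, 3, 4, 5, 6, 7, 8}, so each is used; only box 3 can be 7, hence box 3 = 7.
Among the 7 still-open variables, 8 fits only box 1 (and all 7 values in {1, 2, 3, 4, 5, 6, 8} must be used), so box 1 = 8.
The 6 still-open variables draw from only 6 values {1, 2, 3, 4, 5, 6}, so each is used; only box 2 can be 2, hence box 2 = 2.
Among the 5 still-open variables, 5 fits only box 7 (and all 5 values in {1, 3, 4, 5, 6} must be used), so box 7 = 5.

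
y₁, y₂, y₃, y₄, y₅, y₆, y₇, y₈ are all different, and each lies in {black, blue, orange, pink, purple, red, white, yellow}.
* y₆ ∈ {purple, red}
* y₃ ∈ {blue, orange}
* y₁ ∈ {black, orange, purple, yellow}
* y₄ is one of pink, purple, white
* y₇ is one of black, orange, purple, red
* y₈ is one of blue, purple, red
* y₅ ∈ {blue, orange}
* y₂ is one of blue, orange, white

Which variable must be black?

The 8 variables draw from only 8 values {black, blue, orange, pink, purple, red, white, yellow}, so each is used; only y₄ can be pink, hence y₄ = pink.
The 7 still-open variables together cover exactly {black, blue, orange, purple, red, white, yellow} — 7 values for 7 variables — and white appears only in y₂'s list, so y₂ = white.
Among the 6 still-open variables, yellow fits only y₁ (and all 6 values in {black, blue, orange, purple, red, yellow} must be used), so y₁ = yellow.
Among the 5 still-open variables, black fits only y₇ (and all 5 values in {black, blue, orange, purple, red} must be used), so y₇ = black.

y₇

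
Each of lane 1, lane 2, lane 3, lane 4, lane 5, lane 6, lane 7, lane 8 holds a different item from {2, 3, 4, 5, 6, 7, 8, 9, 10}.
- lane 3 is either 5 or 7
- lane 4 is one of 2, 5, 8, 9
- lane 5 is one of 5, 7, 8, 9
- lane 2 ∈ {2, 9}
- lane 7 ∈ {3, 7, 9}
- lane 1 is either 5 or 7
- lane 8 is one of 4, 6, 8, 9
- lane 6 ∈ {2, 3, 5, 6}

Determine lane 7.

Among the 8 variables, 4 fits only lane 8 (and all 8 values in {2, 3, 4, 5, 6, 7, 8, 9} must be used), so lane 8 = 4.
The 7 still-open variables together cover exactly {2, 3, 5, 6, 7, 8, 9} — 7 values for 7 variables — and 6 appears only in lane 6's list, so lane 6 = 6.
The 6 still-open variables together cover exactly {2, 3, 5, 7, 8, 9} — 6 values for 6 variables — and 3 appears only in lane 7's list, so lane 7 = 3.

3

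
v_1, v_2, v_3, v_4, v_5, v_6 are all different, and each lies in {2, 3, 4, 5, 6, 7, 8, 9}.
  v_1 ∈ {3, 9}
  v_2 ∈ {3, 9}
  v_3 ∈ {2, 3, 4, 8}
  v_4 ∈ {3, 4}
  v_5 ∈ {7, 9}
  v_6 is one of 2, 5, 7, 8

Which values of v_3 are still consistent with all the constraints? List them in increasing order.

The 2 variables v_1 and v_2 are confined to {3, 9}, which locks those values in; drop them from v_3, v_4, v_5.
v_4 must be 4 (only option left). Strike 4 from v_3.
v_5's domain is down to {7}, so v_5 = 7. Eliminate 7 elsewhere: v_6.
No further eliminations apply; v_3 can still be any of 2, 8.

2, 8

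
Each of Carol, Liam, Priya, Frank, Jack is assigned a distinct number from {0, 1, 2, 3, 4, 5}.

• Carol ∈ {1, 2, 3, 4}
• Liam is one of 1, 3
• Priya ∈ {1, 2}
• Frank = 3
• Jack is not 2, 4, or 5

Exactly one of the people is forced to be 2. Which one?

Frank has just one choice, so Frank = 3. So Carol, Liam, Jack can't be 3.
That leaves Liam = 1. So Carol, Priya, Jack can't be 1.
So 2 goes to Priya.

Priya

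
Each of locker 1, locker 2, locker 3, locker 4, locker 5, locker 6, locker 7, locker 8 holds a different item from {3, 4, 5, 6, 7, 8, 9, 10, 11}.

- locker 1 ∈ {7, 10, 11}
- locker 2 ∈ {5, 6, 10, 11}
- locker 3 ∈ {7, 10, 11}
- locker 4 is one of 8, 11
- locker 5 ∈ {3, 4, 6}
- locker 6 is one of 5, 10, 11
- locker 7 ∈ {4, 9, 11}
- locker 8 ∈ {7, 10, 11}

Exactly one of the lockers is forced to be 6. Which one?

The 3 variables locker 1, locker 3, locker 8 are confined to {7, 10, 11}, which locks those values in; drop them from locker 2, locker 4, locker 6, locker 7.
That leaves locker 4 = 8.
That leaves locker 6 = 5. Eliminate 5 elsewhere: locker 2.
So 6 goes to locker 2.

locker 2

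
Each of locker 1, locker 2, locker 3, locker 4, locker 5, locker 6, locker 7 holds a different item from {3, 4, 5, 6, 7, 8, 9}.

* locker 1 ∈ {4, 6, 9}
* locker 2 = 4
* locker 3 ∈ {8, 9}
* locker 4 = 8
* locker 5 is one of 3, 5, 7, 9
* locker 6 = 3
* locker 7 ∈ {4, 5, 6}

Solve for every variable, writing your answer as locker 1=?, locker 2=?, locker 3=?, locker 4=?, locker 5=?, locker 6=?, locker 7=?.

locker 2 must be 4 (only option left). Eliminate 4 elsewhere: locker 1, locker 7.
locker 4 has just one choice, so locker 4 = 8. So locker 3 can't be 8.
That leaves locker 6 = 3. So locker 5 can't be 3.
locker 3's domain is down to {9}, so locker 3 = 9. Remove 9 from locker 1, locker 5.
locker 1 must be 6 (only option left). So locker 7 can't be 6.
locker 7 has just one choice, so locker 7 = 5. Remove 5 from locker 5.
locker 5 must be 7 (only option left).

locker 1=6, locker 2=4, locker 3=9, locker 4=8, locker 5=7, locker 6=3, locker 7=5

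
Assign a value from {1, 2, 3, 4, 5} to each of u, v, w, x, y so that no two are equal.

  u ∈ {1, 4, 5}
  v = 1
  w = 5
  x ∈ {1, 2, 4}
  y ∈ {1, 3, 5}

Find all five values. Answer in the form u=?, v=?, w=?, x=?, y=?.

v's domain is down to {1}, so v = 1. Remove 1 from u, x, y.
w has just one choice, so w = 5. Strike 5 from u, y.
y's domain is down to {3}, so y = 3.
u must be 4 (only option left). Strike 4 from x.
x must be 2 (only option left).

u=4, v=1, w=5, x=2, y=3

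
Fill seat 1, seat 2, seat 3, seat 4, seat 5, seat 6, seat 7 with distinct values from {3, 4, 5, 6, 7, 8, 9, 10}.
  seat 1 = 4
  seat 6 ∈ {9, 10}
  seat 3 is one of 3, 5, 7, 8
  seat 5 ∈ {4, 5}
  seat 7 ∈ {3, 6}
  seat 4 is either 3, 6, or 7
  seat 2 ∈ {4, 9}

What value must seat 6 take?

seat 1 has just one choice, so seat 1 = 4. Eliminate 4 elsewhere: seat 2, seat 5.
seat 2 must be 9 (only option left). So seat 6 can't be 9.
So seat 6 = 10.

10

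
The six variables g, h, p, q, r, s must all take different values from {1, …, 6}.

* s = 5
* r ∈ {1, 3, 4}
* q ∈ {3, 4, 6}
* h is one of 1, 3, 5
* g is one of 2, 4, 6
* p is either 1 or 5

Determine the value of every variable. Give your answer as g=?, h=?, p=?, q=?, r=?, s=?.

g=2, h=3, p=1, q=6, r=4, s=5

s must be 5 (only option left). Eliminate 5 elsewhere: h, p.
p must be 1 (only option left). Remove 1 from h, r.
h must be 3 (only option left). So q, r can't be 3.
That leaves r = 4. Remove 4 from g, q.
q must be 6 (only option left). Strike 6 from g.
g's domain is down to {2}, so g = 2.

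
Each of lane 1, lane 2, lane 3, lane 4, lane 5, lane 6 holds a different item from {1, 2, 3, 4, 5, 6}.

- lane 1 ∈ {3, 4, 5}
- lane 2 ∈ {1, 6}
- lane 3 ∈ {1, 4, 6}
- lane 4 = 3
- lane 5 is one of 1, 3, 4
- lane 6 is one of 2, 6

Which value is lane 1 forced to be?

lane 4 must be 3 (only option left). Remove 3 from lane 1, lane 5.
The 5 still-open variables together cover exactly {1, 2, 4, 5, 6} — 5 values for 5 variables — and 2 appears only in lane 6's list, so lane 6 = 2.
Among the 4 still-open variables, 5 fits only lane 1 (and all 4 values in {1, 4, 5, 6} must be used), so lane 1 = 5.

5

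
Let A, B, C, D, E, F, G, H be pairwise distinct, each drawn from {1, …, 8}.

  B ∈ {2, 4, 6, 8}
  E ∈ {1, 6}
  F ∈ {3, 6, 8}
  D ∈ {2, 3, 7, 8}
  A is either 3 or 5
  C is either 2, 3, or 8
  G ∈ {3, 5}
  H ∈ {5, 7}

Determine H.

7

Among the 8 variables, 1 fits only E (and all 8 values in {1, 2, 3, 4, 5, 6, 7, 8} must be used), so E = 1.
Among the 7 still-open variables, 4 fits only B (and all 7 values in {2, 3, 4, 5, 6, 7, 8} must be used), so B = 4.
The 6 still-open variables together cover exactly {2, 3, 5, 6, 7, 8} — 6 values for 6 variables — and 6 appears only in F's list, so F = 6.
A and G between them cover only {3, 5} — a naked pair. Remove those values from C, D, H.
So H = 7.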